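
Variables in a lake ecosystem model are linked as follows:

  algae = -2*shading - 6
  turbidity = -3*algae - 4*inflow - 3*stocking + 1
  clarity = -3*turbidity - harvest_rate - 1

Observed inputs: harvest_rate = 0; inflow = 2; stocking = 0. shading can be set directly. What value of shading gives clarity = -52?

shading = 1

Substituting into the turbidity equation gives turbidity = 6*shading + 11.
Substituting into the clarity equation gives clarity = -18*shading - 34.
Solve -18*shading - 34 = -52: shading = (-52 + 34) / -18 = 1.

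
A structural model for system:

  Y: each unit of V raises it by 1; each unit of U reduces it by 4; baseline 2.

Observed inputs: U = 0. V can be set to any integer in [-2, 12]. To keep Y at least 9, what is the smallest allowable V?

V = 7

Substituting into the Y equation gives Y = V + 2.
Require V + 2 ≥ 9, so V ≥ 7.
The smallest integer in [-2, 12] satisfying this is 7.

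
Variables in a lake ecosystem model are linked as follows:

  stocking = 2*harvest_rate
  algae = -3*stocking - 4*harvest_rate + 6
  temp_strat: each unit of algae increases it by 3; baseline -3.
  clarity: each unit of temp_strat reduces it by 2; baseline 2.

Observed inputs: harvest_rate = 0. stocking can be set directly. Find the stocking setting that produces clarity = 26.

Intervening on stocking fixes its value directly, overriding its dependence on harvest_rate.
Substituting into the algae equation gives algae = -3*stocking + 6.
This gives temp_strat = -9*stocking + 15.
This gives clarity = 18*stocking - 28.
Solve 18*stocking - 28 = 26: stocking = (26 + 28) / 18 = 3.

stocking = 3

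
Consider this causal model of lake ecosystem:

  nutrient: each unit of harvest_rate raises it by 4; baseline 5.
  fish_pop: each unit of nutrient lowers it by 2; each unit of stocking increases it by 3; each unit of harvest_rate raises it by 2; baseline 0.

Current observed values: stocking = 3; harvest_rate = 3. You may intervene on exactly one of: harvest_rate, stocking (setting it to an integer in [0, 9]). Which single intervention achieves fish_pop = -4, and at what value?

Intervening on harvest_rate: fish_pop = -6*harvest_rate - 1. Reaching -4 requires harvest_rate = 1/2, not an integer.
Intervening on stocking: with other inputs at their observed values, fish_pop = 3*stocking - 28. Solving for -4 gives stocking = 8, within [0, 9].

set stocking = 8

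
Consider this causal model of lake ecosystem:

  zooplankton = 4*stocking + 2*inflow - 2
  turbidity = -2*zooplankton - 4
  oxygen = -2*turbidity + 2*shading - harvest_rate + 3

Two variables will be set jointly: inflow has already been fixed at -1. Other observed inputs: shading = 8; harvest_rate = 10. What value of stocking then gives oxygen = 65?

stocking = 4

With inflow held at -1:
Substituting into the zooplankton equation gives zooplankton = 4*stocking - 4.
Substituting into the turbidity equation gives turbidity = -8*stocking + 4.
This gives oxygen = 16*stocking + 1.
Solve 16*stocking + 1 = 65: stocking = (65 - 1) / 16 = 4.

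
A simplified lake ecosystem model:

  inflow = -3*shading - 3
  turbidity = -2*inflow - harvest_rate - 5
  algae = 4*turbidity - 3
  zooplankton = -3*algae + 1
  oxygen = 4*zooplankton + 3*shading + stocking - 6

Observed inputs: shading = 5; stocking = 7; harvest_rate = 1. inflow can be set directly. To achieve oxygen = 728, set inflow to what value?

Intervening on inflow fixes its value directly, overriding its dependence on shading.
Substituting into the turbidity equation gives turbidity = -2*inflow - 6.
This gives algae = -8*inflow - 27.
zooplankton becomes 24*inflow + 82.
Substituting into the oxygen equation gives oxygen = 96*inflow + 344.
Solve 96*inflow + 344 = 728: inflow = (728 - 344) / 96 = 4.

inflow = 4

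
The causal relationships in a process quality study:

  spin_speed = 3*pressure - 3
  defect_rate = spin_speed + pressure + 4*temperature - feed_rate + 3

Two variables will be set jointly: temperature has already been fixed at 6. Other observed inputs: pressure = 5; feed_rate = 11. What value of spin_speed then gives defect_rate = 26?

With temperature held at 6:
Intervening on spin_speed fixes its value directly, overriding its dependence on pressure.
Substituting into the defect_rate equation gives defect_rate = spin_speed + 21.
Solve spin_speed + 21 = 26: spin_speed = (26 - 21) / 1 = 5.

spin_speed = 5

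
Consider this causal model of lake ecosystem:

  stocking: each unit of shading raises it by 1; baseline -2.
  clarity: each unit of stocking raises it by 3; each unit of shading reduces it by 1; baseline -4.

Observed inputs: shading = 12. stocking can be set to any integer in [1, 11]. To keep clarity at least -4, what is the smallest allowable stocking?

Intervening on stocking fixes its value directly, overriding its dependence on shading.
Substituting into the clarity equation gives clarity = 3*stocking - 16.
Require 3*stocking - 16 ≥ -4, so stocking ≥ 4.
The smallest integer in [1, 11] satisfying this is 4.

stocking = 4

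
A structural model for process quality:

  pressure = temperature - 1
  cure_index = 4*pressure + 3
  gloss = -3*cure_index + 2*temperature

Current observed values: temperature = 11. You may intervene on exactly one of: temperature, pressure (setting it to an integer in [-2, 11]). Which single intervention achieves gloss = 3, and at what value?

set temperature = 0

Intervening on temperature: with other inputs at their observed values, gloss = -10*temperature + 3. Solving for 3 gives temperature = 0, within [-2, 11].
Intervening on pressure: gloss = -12*pressure + 13. Reaching 3 requires pressure = 5/6, not an integer.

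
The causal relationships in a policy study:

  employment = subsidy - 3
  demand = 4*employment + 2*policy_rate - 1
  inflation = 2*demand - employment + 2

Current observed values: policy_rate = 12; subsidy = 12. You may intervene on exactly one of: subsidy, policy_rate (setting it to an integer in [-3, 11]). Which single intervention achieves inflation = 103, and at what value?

Intervening on subsidy: inflation = 7*subsidy + 27. Reaching 103 requires subsidy = 76/7, not an integer.
Intervening on policy_rate: with other inputs at their observed values, inflation = 4*policy_rate + 63. Solving for 103 gives policy_rate = 10, within [-3, 11].

set policy_rate = 10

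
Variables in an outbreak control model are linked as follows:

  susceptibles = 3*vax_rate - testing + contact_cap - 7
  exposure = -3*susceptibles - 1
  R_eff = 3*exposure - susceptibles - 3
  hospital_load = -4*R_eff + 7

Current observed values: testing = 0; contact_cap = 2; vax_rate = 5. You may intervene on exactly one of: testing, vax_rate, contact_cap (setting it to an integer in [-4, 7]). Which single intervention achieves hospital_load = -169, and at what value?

set vax_rate = 0

Intervening on testing: hospital_load = -40*testing + 431. Reaching -169 requires testing = 15, outside [-4, 7].
Intervening on vax_rate: with other inputs at their observed values, hospital_load = 120*vax_rate - 169. Solving for -169 gives vax_rate = 0, within [-4, 7].
Intervening on contact_cap: hospital_load = 40*contact_cap + 351. Reaching -169 requires contact_cap = -13, outside [-4, 7].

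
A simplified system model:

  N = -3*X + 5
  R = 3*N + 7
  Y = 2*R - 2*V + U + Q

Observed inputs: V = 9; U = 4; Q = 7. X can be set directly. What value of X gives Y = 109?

Substituting into the R equation gives R = -9*X + 22.
Substituting into the Y equation gives Y = -18*X + 37.
Solve -18*X + 37 = 109: X = (109 - 37) / -18 = -4.

X = -4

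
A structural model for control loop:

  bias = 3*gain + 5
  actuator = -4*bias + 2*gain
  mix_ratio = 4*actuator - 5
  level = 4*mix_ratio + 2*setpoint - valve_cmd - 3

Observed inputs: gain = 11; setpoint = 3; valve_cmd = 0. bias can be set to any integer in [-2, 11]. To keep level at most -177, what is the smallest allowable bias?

Intervening on bias fixes its value directly, overriding its dependence on gain.
Substituting into the actuator equation gives actuator = -4*bias + 22.
mix_ratio becomes -16*bias + 83.
Substituting into the level equation gives level = -64*bias + 335.
Require -64*bias + 335 ≤ -177, so bias ≥ 8.
The smallest integer in [-2, 11] satisfying this is 8.

bias = 8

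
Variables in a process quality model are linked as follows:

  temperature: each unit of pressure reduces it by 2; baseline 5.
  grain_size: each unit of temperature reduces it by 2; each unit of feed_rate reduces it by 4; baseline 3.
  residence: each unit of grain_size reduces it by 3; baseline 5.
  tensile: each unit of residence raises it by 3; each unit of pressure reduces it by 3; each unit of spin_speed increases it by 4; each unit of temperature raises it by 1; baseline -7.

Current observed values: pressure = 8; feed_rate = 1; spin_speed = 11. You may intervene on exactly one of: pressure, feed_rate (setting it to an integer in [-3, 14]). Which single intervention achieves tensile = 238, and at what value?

set pressure = -2

Intervening on pressure: with other inputs at their observed values, tensile = -41*pressure + 156. Solving for 238 gives pressure = -2, within [-3, 14].
Intervening on feed_rate: tensile = 36*feed_rate - 208. Reaching 238 requires feed_rate = 223/18, not an integer.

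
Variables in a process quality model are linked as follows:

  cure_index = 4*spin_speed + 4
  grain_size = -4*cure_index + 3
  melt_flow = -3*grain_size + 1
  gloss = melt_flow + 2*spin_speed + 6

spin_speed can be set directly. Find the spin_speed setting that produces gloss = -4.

spin_speed = -1

Substituting into the grain_size equation gives grain_size = -16*spin_speed - 13.
melt_flow becomes 48*spin_speed + 40.
Substituting into the gloss equation gives gloss = 50*spin_speed + 46.
Solve 50*spin_speed + 46 = -4: spin_speed = (-4 - 46) / 50 = -1.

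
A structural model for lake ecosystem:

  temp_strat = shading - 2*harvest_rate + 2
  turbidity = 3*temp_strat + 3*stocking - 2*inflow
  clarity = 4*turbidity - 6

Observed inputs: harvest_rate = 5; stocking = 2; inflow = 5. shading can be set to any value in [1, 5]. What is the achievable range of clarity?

-106 to -58

Substituting into the temp_strat equation gives temp_strat = shading - 8.
turbidity becomes 3*shading - 28.
This gives clarity = 12*shading - 118.
Linear in shading, so extremes are at the endpoints: shading = 1 gives clarity = -106; shading = 5 gives clarity = -58.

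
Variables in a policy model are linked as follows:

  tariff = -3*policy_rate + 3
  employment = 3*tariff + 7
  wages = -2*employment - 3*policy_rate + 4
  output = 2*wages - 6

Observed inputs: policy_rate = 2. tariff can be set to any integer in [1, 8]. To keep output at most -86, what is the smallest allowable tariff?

tariff = 4

Intervening on tariff fixes its value directly, overriding its dependence on policy_rate.
Substituting into the wages equation gives wages = -6*tariff - 16.
This gives output = -12*tariff - 38.
Require -12*tariff - 38 ≤ -86, so tariff ≥ 4.
The smallest integer in [1, 8] satisfying this is 4.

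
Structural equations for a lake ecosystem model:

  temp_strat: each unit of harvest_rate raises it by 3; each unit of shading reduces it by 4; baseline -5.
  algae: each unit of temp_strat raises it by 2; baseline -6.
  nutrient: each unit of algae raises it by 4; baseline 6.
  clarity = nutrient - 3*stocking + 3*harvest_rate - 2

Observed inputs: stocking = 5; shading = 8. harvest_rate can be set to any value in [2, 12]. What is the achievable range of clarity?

-277 to -7

Substituting into the temp_strat equation gives temp_strat = 3*harvest_rate - 37.
algae becomes 6*harvest_rate - 80.
Substituting into the nutrient equation gives nutrient = 24*harvest_rate - 314.
Substituting into the clarity equation gives clarity = 27*harvest_rate - 331.
Linear in harvest_rate, so extremes are at the endpoints: harvest_rate = 2 gives clarity = -277; harvest_rate = 12 gives clarity = -7.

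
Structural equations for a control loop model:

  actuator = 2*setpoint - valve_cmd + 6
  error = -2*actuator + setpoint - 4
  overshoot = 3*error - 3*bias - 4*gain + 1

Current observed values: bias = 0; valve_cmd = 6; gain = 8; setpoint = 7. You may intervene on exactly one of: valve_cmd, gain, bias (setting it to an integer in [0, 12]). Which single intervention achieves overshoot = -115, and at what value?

Intervening on valve_cmd: overshoot = 6*valve_cmd - 142. Reaching -115 requires valve_cmd = 9/2, not an integer.
Intervening on gain: overshoot = -4*gain - 74. Reaching -115 requires gain = 41/4, not an integer.
Intervening on bias: with other inputs at their observed values, overshoot = -3*bias - 106. Solving for -115 gives bias = 3, within [0, 12].

set bias = 3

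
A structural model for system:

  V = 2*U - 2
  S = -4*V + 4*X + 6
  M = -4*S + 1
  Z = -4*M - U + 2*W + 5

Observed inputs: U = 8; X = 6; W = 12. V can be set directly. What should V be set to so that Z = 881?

V = -6

Intervening on V fixes its value directly, overriding its dependence on U.
Substituting into the S equation gives S = -4*V + 30.
So M = 16*V - 119.
Substituting into the Z equation gives Z = -64*V + 497.
Solve -64*V + 497 = 881: V = (881 - 497) / -64 = -6.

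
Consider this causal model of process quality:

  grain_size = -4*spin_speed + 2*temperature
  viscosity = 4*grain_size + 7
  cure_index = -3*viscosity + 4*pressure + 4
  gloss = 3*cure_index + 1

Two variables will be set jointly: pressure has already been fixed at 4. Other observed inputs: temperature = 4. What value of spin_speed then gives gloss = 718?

With pressure held at 4:
Substituting into the grain_size equation gives grain_size = -4*spin_speed + 8.
Substituting into the viscosity equation gives viscosity = -16*spin_speed + 39.
So cure_index = 48*spin_speed - 97.
gloss becomes 144*spin_speed - 290.
Solve 144*spin_speed - 290 = 718: spin_speed = (718 + 290) / 144 = 7.

spin_speed = 7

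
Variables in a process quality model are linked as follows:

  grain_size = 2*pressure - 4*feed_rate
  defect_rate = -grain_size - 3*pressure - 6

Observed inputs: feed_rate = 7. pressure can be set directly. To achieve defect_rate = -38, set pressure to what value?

pressure = 12

Substituting into the grain_size equation gives grain_size = 2*pressure - 28.
This gives defect_rate = -5*pressure + 22.
Solve -5*pressure + 22 = -38: pressure = (-38 - 22) / -5 = 12.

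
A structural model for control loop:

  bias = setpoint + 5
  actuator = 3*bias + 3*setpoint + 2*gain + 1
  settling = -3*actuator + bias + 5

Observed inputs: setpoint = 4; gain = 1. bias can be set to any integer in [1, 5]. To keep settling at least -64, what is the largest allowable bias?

bias = 3

Intervening on bias fixes its value directly, overriding its dependence on setpoint.
Substituting into the actuator equation gives actuator = 3*bias + 15.
Substituting into the settling equation gives settling = -8*bias - 40.
Require -8*bias - 40 ≥ -64, so bias ≤ 3.
The largest integer in [1, 5] satisfying this is 3.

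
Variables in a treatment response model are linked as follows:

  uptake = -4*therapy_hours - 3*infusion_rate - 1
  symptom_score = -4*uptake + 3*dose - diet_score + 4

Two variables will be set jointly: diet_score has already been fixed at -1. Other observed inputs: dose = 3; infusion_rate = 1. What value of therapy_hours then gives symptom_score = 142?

therapy_hours = 7

With diet_score held at -1:
Substituting into the uptake equation gives uptake = -4*therapy_hours - 4.
Substituting into the symptom_score equation gives symptom_score = 16*therapy_hours + 30.
Solve 16*therapy_hours + 30 = 142: therapy_hours = (142 - 30) / 16 = 7.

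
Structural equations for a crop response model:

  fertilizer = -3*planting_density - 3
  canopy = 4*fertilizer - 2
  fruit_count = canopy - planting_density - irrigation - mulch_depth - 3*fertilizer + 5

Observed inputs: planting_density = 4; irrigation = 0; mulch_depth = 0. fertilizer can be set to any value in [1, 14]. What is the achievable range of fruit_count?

0 to 13

Intervening on fertilizer fixes its value directly, overriding its dependence on planting_density.
Substituting into the fruit_count equation gives fruit_count = fertilizer - 1.
Linear in fertilizer, so extremes are at the endpoints: fertilizer = 1 gives fruit_count = 0; fertilizer = 14 gives fruit_count = 13.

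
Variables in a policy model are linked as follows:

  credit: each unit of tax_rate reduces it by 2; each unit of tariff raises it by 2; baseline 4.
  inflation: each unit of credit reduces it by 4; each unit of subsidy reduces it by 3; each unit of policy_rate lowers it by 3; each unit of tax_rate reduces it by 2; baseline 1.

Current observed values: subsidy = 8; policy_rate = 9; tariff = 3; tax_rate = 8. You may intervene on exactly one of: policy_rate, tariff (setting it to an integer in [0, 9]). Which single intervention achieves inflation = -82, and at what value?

set tariff = 8

Intervening on policy_rate: inflation = -3*policy_rate - 15. Reaching -82 requires policy_rate = 67/3, not an integer.
Intervening on tariff: with other inputs at their observed values, inflation = -8*tariff - 18. Solving for -82 gives tariff = 8, within [0, 9].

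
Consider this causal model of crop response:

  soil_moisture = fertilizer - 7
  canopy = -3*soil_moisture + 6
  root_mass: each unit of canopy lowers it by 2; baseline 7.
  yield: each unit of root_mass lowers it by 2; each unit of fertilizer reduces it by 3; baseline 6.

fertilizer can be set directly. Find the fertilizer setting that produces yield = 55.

fertilizer = 3

Substituting into the canopy equation gives canopy = -3*fertilizer + 27.
So root_mass = 6*fertilizer - 47.
So yield = -15*fertilizer + 100.
Solve -15*fertilizer + 100 = 55: fertilizer = (55 - 100) / -15 = 3.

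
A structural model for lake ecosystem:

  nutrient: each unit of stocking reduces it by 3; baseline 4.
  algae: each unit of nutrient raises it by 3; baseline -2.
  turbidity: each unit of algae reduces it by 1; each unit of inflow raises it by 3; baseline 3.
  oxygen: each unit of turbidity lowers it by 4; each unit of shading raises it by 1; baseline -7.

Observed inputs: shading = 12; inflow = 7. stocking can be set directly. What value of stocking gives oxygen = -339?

Substituting into the algae equation gives algae = -9*stocking + 10.
Substituting into the turbidity equation gives turbidity = 9*stocking + 14.
Substituting into the oxygen equation gives oxygen = -36*stocking - 51.
Solve -36*stocking - 51 = -339: stocking = (-339 + 51) / -36 = 8.

stocking = 8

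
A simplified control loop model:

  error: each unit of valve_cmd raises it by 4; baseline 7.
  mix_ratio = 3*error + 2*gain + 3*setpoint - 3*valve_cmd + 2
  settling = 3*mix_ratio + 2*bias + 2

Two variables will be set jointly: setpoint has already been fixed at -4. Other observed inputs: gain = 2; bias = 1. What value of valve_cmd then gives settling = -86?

With setpoint held at -4:
Substituting into the mix_ratio equation gives mix_ratio = 9*valve_cmd + 15.
Substituting into the settling equation gives settling = 27*valve_cmd + 49.
Solve 27*valve_cmd + 49 = -86: valve_cmd = (-86 - 49) / 27 = -5.

valve_cmd = -5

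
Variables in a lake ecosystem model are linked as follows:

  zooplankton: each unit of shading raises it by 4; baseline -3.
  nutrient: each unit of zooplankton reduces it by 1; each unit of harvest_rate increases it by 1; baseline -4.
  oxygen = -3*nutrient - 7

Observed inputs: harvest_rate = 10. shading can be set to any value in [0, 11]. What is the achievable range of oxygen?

-34 to 98

Substituting into the nutrient equation gives nutrient = -4*shading + 9.
This gives oxygen = 12*shading - 34.
Linear in shading, so extremes are at the endpoints: shading = 0 gives oxygen = -34; shading = 11 gives oxygen = 98.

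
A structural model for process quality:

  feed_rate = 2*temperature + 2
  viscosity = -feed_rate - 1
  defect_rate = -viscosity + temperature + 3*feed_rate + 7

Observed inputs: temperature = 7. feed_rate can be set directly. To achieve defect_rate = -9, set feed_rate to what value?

Intervening on feed_rate fixes its value directly, overriding its dependence on temperature.
Substituting into the defect_rate equation gives defect_rate = 4*feed_rate + 15.
Solve 4*feed_rate + 15 = -9: feed_rate = (-9 - 15) / 4 = -6.

feed_rate = -6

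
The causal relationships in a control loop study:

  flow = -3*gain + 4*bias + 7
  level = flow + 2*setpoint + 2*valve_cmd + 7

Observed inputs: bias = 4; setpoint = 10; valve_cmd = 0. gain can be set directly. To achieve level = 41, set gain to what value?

Substituting into the flow equation gives flow = -3*gain + 23.
level becomes -3*gain + 50.
Solve -3*gain + 50 = 41: gain = (41 - 50) / -3 = 3.

gain = 3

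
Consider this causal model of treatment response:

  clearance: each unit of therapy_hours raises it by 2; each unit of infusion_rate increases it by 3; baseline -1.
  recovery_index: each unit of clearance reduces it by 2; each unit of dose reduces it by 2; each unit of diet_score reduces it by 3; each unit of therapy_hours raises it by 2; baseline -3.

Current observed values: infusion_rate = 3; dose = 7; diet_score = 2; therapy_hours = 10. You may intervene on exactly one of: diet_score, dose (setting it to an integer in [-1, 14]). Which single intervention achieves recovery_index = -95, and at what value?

Intervening on diet_score: with other inputs at their observed values, recovery_index = -3*diet_score - 53. Solving for -95 gives diet_score = 14, within [-1, 14].
Intervening on dose: recovery_index = -2*dose - 45. Reaching -95 requires dose = 25, outside [-1, 14].

set diet_score = 14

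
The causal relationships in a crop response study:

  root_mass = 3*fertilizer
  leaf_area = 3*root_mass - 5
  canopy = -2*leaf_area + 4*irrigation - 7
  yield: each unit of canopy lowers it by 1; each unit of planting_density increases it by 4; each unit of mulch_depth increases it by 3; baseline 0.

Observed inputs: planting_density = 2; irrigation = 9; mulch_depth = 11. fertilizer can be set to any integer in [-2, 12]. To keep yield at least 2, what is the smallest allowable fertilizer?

Substituting into the leaf_area equation gives leaf_area = 9*fertilizer - 5.
Substituting into the canopy equation gives canopy = -18*fertilizer + 39.
yield becomes 18*fertilizer + 2.
Require 18*fertilizer + 2 ≥ 2, so fertilizer ≥ 0.
The smallest integer in [-2, 12] satisfying this is 0.

fertilizer = 0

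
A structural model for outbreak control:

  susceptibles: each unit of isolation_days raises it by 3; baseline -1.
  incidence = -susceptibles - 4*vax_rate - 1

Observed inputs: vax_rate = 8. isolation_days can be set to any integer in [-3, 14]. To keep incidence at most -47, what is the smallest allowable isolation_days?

Substituting into the incidence equation gives incidence = -3*isolation_days - 32.
Require -3*isolation_days - 32 ≤ -47, so isolation_days ≥ 5.
The smallest integer in [-3, 14] satisfying this is 5.

isolation_days = 5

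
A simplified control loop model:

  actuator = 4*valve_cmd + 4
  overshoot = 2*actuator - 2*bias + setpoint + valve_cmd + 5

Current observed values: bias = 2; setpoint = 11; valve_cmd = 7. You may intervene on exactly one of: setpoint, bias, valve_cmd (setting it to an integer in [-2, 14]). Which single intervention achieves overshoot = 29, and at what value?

Intervening on setpoint: overshoot = setpoint + 72. Reaching 29 requires setpoint = -43, outside [-2, 14].
Intervening on bias: overshoot = -2*bias + 87. Reaching 29 requires bias = 29, outside [-2, 14].
Intervening on valve_cmd: with other inputs at their observed values, overshoot = 9*valve_cmd + 20. Solving for 29 gives valve_cmd = 1, within [-2, 14].

set valve_cmd = 1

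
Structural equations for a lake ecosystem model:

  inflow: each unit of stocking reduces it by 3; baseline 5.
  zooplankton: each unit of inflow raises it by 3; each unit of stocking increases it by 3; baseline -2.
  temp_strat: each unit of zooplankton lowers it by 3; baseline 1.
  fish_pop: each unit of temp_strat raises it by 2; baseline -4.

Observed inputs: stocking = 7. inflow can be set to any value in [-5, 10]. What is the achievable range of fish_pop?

Intervening on inflow fixes its value directly, overriding its dependence on stocking.
Substituting into the zooplankton equation gives zooplankton = 3*inflow + 19.
Substituting into the temp_strat equation gives temp_strat = -9*inflow - 56.
fish_pop becomes -18*inflow - 116.
Linear in inflow, so extremes are at the endpoints: inflow = -5 gives fish_pop = -26; inflow = 10 gives fish_pop = -296.

-296 to -26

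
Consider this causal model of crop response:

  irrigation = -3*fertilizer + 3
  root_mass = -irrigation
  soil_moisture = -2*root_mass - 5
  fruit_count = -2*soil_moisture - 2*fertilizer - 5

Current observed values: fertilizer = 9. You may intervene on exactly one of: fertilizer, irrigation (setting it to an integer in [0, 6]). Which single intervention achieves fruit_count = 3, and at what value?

set fertilizer = 1

Intervening on fertilizer: with other inputs at their observed values, fruit_count = 10*fertilizer - 7. Solving for 3 gives fertilizer = 1, within [0, 6].
Intervening on irrigation: fruit_count = -4*irrigation - 13. Reaching 3 requires irrigation = -4, outside [0, 6].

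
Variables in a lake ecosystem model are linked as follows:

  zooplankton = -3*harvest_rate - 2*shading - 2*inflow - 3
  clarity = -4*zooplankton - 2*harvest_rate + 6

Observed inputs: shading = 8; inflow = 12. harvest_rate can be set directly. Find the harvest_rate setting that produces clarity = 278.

Substituting into the zooplankton equation gives zooplankton = -3*harvest_rate - 43.
Substituting into the clarity equation gives clarity = 10*harvest_rate + 178.
Solve 10*harvest_rate + 178 = 278: harvest_rate = (278 - 178) / 10 = 10.

harvest_rate = 10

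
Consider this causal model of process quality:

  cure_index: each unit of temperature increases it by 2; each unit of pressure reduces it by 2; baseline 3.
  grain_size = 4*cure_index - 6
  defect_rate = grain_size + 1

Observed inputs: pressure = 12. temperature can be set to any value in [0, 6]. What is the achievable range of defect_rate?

Substituting into the cure_index equation gives cure_index = 2*temperature - 21.
Substituting into the grain_size equation gives grain_size = 8*temperature - 90.
This gives defect_rate = 8*temperature - 89.
Linear in temperature, so extremes are at the endpoints: temperature = 0 gives defect_rate = -89; temperature = 6 gives defect_rate = -41.

-89 to -41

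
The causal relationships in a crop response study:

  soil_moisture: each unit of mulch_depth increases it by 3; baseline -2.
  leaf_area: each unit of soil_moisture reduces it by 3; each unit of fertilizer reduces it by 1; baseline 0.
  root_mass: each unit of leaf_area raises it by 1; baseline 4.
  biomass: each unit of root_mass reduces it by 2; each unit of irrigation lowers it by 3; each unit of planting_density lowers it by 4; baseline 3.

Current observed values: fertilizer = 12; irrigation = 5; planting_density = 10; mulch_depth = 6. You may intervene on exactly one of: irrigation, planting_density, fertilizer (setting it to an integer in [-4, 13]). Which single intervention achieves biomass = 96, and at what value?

Intervening on irrigation: biomass = -3*irrigation + 75. Reaching 96 requires irrigation = -7, outside [-4, 13].
Intervening on planting_density: with other inputs at their observed values, biomass = -4*planting_density + 100. Solving for 96 gives planting_density = 1, within [-4, 13].
Intervening on fertilizer: biomass = 2*fertilizer + 36. Reaching 96 requires fertilizer = 30, outside [-4, 13].

set planting_density = 1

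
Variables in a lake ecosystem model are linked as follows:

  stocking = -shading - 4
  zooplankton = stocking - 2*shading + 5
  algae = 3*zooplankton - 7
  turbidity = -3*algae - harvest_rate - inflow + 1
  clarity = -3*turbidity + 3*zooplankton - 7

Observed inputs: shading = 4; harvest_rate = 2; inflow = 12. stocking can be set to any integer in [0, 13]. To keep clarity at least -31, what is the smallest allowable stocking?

Intervening on stocking fixes its value directly, overriding its dependence on shading.
Substituting into the zooplankton equation gives zooplankton = stocking - 3.
Substituting into the algae equation gives algae = 3*stocking - 16.
turbidity becomes -9*stocking + 35.
Substituting into the clarity equation gives clarity = 30*stocking - 121.
Require 30*stocking - 121 ≥ -31, so stocking ≥ 3.
The smallest integer in [0, 13] satisfying this is 3.

stocking = 3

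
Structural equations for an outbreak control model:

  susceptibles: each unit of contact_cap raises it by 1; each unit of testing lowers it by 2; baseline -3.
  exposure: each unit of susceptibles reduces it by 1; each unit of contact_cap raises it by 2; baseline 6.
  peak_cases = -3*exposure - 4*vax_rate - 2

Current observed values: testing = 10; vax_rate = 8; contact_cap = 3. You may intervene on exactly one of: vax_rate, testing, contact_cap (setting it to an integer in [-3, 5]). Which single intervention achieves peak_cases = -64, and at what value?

set testing = -1

Intervening on vax_rate: peak_cases = -4*vax_rate - 98. Reaching -64 requires vax_rate = -17/2, not an integer.
Intervening on testing: with other inputs at their observed values, peak_cases = -6*testing - 70. Solving for -64 gives testing = -1, within [-3, 5].
Intervening on contact_cap: peak_cases = -3*contact_cap - 121. Reaching -64 requires contact_cap = -19, outside [-3, 5].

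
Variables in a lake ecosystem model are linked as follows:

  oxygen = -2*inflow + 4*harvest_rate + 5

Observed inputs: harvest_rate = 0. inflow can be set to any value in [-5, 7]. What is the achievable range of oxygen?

-9 to 15

Substituting into the oxygen equation gives oxygen = -2*inflow + 5.
Linear in inflow, so extremes are at the endpoints: inflow = -5 gives oxygen = 15; inflow = 7 gives oxygen = -9.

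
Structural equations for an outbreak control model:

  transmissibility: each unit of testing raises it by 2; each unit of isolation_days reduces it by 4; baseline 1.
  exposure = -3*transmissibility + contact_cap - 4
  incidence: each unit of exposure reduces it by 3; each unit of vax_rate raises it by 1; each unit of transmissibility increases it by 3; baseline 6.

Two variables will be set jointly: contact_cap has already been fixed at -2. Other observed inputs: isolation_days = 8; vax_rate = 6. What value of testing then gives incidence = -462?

With contact_cap held at -2:
Substituting into the transmissibility equation gives transmissibility = 2*testing - 31.
So exposure = -6*testing + 87.
Substituting into the incidence equation gives incidence = 24*testing - 342.
Solve 24*testing - 342 = -462: testing = (-462 + 342) / 24 = -5.

testing = -5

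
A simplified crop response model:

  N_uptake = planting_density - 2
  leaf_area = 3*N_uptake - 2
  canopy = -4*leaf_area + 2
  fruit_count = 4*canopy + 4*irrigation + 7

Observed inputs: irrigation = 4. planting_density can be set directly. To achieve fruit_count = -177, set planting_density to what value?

planting_density = 7

Substituting into the leaf_area equation gives leaf_area = 3*planting_density - 8.
canopy becomes -12*planting_density + 34.
Substituting into the fruit_count equation gives fruit_count = -48*planting_density + 159.
Solve -48*planting_density + 159 = -177: planting_density = (-177 - 159) / -48 = 7.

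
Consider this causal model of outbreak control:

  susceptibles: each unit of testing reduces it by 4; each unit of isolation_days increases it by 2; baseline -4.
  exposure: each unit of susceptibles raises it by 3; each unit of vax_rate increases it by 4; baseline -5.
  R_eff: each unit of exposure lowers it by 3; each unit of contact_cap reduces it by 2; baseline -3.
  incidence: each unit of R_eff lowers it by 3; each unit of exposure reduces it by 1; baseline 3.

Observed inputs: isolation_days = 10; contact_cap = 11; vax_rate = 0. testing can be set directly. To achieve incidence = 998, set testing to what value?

testing = -6

Substituting into the susceptibles equation gives susceptibles = -4*testing + 16.
This gives exposure = -12*testing + 43.
So R_eff = 36*testing - 154.
incidence becomes -96*testing + 422.
Solve -96*testing + 422 = 998: testing = (998 - 422) / -96 = -6.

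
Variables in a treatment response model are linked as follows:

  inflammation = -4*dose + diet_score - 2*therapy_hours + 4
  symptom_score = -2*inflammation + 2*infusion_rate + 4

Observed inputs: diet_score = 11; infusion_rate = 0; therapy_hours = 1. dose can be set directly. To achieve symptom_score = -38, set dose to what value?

Substituting into the inflammation equation gives inflammation = -4*dose + 13.
Substituting into the symptom_score equation gives symptom_score = 8*dose - 22.
Solve 8*dose - 22 = -38: dose = (-38 + 22) / 8 = -2.

dose = -2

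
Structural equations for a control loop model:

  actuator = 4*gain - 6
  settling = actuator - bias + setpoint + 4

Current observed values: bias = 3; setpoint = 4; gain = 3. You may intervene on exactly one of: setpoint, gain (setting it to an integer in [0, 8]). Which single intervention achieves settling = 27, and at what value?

Intervening on setpoint: settling = setpoint + 7. Reaching 27 requires setpoint = 20, outside [0, 8].
Intervening on gain: with other inputs at their observed values, settling = 4*gain - 1. Solving for 27 gives gain = 7, within [0, 8].

set gain = 7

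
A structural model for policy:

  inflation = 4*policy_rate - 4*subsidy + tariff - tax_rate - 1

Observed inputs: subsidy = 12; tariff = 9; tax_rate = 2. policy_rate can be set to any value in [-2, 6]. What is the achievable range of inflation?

-50 to -18

Substituting into the inflation equation gives inflation = 4*policy_rate - 42.
Linear in policy_rate, so extremes are at the endpoints: policy_rate = -2 gives inflation = -50; policy_rate = 6 gives inflation = -18.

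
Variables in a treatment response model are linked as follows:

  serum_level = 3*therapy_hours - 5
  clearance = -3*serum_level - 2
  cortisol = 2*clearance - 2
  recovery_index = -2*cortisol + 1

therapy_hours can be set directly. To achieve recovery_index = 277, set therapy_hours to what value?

therapy_hours = 9

Substituting into the clearance equation gives clearance = -9*therapy_hours + 13.
Substituting into the cortisol equation gives cortisol = -18*therapy_hours + 24.
Substituting into the recovery_index equation gives recovery_index = 36*therapy_hours - 47.
Solve 36*therapy_hours - 47 = 277: therapy_hours = (277 + 47) / 36 = 9.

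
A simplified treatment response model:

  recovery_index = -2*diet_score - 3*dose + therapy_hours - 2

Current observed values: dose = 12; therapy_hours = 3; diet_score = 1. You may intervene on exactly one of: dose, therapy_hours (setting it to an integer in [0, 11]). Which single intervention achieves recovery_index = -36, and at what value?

set therapy_hours = 4

Intervening on dose: recovery_index = -3*dose - 1. Reaching -36 requires dose = 35/3, not an integer.
Intervening on therapy_hours: with other inputs at their observed values, recovery_index = therapy_hours - 40. Solving for -36 gives therapy_hours = 4, within [0, 11].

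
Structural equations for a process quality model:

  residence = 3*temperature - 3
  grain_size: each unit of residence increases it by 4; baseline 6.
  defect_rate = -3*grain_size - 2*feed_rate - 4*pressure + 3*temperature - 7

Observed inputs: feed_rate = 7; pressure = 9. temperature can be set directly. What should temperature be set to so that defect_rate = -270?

temperature = 7

Substituting into the grain_size equation gives grain_size = 12*temperature - 6.
Substituting into the defect_rate equation gives defect_rate = -33*temperature - 39.
Solve -33*temperature - 39 = -270: temperature = (-270 + 39) / -33 = 7.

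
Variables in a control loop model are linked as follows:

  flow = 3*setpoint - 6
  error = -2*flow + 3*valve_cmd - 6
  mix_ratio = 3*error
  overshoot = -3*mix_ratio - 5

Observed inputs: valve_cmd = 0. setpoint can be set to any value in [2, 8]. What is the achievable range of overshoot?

49 to 373

Substituting into the error equation gives error = -6*setpoint + 6.
Substituting into the mix_ratio equation gives mix_ratio = -18*setpoint + 18.
This gives overshoot = 54*setpoint - 59.
Linear in setpoint, so extremes are at the endpoints: setpoint = 2 gives overshoot = 49; setpoint = 8 gives overshoot = 373.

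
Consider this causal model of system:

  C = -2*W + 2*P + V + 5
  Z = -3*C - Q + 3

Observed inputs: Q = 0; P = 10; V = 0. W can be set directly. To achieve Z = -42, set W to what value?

W = 5

Substituting into the C equation gives C = -2*W + 25.
Substituting into the Z equation gives Z = 6*W - 72.
Solve 6*W - 72 = -42: W = (-42 + 72) / 6 = 5.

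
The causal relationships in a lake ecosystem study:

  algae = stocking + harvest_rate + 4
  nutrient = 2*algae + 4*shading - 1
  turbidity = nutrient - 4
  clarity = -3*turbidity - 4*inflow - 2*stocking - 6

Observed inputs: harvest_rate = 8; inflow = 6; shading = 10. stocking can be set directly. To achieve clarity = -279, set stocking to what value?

Substituting into the algae equation gives algae = stocking + 12.
So nutrient = 2*stocking + 63.
So turbidity = 2*stocking + 59.
Substituting into the clarity equation gives clarity = -8*stocking - 207.
Solve -8*stocking - 207 = -279: stocking = (-279 + 207) / -8 = 9.

stocking = 9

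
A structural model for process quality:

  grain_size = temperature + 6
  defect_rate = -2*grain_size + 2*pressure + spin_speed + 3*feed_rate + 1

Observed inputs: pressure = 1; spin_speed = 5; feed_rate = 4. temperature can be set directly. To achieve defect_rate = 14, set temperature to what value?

Substituting into the defect_rate equation gives defect_rate = -2*temperature + 8.
Solve -2*temperature + 8 = 14: temperature = (14 - 8) / -2 = -3.

temperature = -3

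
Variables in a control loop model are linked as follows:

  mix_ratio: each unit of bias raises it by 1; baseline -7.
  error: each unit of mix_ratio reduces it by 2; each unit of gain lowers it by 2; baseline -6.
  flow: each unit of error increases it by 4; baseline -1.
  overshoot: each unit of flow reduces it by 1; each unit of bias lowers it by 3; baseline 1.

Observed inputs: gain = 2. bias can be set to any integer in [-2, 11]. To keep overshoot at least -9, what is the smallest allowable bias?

Substituting into the error equation gives error = -2*bias + 4.
So flow = -8*bias + 15.
Substituting into the overshoot equation gives overshoot = 5*bias - 14.
Require 5*bias - 14 ≥ -9, so bias ≥ 1.
The smallest integer in [-2, 11] satisfying this is 1.

bias = 1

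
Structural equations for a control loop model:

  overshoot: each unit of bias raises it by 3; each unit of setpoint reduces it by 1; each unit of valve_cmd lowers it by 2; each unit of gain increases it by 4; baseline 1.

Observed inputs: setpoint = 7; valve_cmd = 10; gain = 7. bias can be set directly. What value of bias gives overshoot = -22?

Substituting into the overshoot equation gives overshoot = 3*bias + 2.
Solve 3*bias + 2 = -22: bias = (-22 - 2) / 3 = -8.

bias = -8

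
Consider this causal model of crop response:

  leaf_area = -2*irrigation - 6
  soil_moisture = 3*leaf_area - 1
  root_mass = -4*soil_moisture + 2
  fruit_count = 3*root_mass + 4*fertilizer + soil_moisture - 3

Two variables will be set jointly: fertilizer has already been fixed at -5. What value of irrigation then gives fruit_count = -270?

irrigation = -7

With fertilizer held at -5:
Substituting into the soil_moisture equation gives soil_moisture = -6*irrigation - 19.
So root_mass = 24*irrigation + 78.
So fruit_count = 66*irrigation + 192.
Solve 66*irrigation + 192 = -270: irrigation = (-270 - 192) / 66 = -7.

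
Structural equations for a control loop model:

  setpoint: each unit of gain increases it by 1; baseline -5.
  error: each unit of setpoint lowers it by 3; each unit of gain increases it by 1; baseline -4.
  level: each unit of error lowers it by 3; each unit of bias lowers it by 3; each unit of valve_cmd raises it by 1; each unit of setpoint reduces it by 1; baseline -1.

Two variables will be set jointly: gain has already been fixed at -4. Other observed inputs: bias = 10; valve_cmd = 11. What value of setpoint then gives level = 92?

With gain held at -4:
Intervening on setpoint fixes its value directly, overriding its dependence on gain.
Substituting into the error equation gives error = -3*setpoint - 8.
level becomes 8*setpoint + 4.
Solve 8*setpoint + 4 = 92: setpoint = (92 - 4) / 8 = 11.

setpoint = 11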